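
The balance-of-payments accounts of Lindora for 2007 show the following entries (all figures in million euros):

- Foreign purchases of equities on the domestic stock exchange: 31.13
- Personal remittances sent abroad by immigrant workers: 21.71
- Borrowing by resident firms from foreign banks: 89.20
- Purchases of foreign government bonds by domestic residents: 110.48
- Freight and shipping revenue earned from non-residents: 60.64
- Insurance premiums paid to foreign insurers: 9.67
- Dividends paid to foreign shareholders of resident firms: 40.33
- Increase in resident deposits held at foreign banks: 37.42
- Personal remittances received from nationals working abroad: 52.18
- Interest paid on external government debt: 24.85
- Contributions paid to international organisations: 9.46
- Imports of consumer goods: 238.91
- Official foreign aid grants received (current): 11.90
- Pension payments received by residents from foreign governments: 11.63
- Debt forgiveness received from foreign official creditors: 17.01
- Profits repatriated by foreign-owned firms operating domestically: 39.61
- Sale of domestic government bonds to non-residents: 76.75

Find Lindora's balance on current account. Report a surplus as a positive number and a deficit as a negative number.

-248.19

Goods: -238.91
Services: -9.67 + 60.64 = 50.97
Primary income: -40.33 - 24.85 - 39.61 = -104.79
Secondary income: -9.46 + 11.90 - 21.71 + 52.18 + 11.63 = 44.54
Current account = (-238.91) + 50.97 + (-104.79) + 44.54 = -248.19
(Excluded from the current account — financial account: foreign purchases of equities on the domestic stock exchange 31.13, borrowing by resident firms from foreign banks 89.20, purchases of foreign government bonds by domestic residents 110.48, increase in resident deposits held at foreign banks 37.42, sale of domestic government bonds to non-residents 76.75; capital account: debt forgiveness received from foreign official creditors 17.01.)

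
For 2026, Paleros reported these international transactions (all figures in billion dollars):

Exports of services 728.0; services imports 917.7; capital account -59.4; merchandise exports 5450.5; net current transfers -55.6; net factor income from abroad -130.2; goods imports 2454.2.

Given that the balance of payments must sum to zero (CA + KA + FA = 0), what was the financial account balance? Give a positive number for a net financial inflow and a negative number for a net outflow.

-2561.4

Goods balance = 5450.5 - 2454.2 = 2996.3
Services balance = 728.0 - 917.7 = -189.7
Trade balance (goods + services) = 2996.3 + (-189.7) = 2806.6
Net primary income = -130.2
Net secondary income = -55.6
Current account = 2806.6 + (-130.2) + (-55.6) = 2620.8
Financial account = -(2620.8 + (-59.4)) = -2561.4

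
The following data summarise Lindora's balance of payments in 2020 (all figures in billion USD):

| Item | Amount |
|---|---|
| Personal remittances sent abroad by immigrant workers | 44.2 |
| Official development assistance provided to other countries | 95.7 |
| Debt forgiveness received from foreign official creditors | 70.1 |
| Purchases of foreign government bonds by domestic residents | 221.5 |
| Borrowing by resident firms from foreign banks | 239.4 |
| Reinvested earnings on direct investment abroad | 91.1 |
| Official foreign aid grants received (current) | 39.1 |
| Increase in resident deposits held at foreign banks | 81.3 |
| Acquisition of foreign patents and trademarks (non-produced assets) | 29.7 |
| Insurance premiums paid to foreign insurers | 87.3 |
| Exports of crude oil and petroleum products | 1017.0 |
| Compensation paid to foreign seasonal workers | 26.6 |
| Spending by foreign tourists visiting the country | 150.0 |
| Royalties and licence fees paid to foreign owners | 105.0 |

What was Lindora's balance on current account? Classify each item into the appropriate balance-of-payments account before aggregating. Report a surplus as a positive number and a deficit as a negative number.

938.4

Goods: 1017.0
Services: 150.0 - 87.3 - 105.0 = -42.3
Primary income: 91.1 - 26.6 = 64.5
Secondary income: -95.7 - 44.2 + 39.1 = -100.8
Current account = 1017.0 + (-42.3) + 64.5 + (-100.8) = 938.4
(Excluded from the current account — capital account: debt forgiveness received from foreign official creditors 70.1, acquisition of foreign patents and trademarks (non-produced assets) 29.7; financial account: purchases of foreign government bonds by domestic residents 221.5, borrowing by resident firms from foreign banks 239.4, increase in resident deposits held at foreign banks 81.3.)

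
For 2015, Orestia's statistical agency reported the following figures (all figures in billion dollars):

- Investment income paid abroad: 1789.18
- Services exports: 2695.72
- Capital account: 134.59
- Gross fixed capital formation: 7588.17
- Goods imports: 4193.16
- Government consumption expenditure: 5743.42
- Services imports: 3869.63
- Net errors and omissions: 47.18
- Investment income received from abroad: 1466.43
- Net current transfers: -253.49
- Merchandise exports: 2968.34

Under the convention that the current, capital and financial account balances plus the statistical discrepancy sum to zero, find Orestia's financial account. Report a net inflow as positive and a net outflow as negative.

2793.20

Goods balance = 2968.34 - 4193.16 = -1224.82
Services balance = 2695.72 - 3869.63 = -1173.91
Trade balance (goods + services) = -1224.82 + (-1173.91) = -2398.73
Net primary income = 1466.43 - 1789.18 = -322.75
Net secondary income = -253.49
Current account = -2398.73 + (-322.75) + (-253.49) = -2974.97
Financial account = -(-2974.97 + 134.59 + 47.18) = 2793.20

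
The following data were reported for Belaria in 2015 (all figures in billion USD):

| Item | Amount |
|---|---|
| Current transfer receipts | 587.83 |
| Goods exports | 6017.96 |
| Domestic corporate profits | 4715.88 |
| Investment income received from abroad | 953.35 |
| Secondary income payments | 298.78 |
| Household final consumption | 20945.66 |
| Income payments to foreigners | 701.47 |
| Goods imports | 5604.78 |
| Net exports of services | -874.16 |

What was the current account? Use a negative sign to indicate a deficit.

79.95

Goods balance = 6017.96 - 5604.78 = 413.18
Services balance = -874.16
Trade balance (goods + services) = 413.18 + (-874.16) = -460.98
Net primary income = 953.35 - 701.47 = 251.88
Net secondary income = 587.83 - 298.78 = 289.05
Current account = -460.98 + 251.88 + 289.05 = 79.95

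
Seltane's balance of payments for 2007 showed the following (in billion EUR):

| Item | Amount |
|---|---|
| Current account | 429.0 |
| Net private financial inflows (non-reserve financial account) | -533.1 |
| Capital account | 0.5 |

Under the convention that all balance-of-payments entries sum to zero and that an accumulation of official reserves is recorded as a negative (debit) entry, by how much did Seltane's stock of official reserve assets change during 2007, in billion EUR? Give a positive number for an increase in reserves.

-103.6

Official reserve transactions balance = -(429.0 + 0.5 + (-533.1)) = 103.6
An accumulation of reserves is recorded as a debit (negative entry), so the change in the stock of reserves is the negative of that balance.
Change in official reserves = -(103.6) = -103.6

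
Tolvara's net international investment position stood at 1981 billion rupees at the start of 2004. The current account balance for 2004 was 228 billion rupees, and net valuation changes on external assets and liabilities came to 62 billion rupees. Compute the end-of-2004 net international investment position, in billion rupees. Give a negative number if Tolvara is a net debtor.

Change in NIIP = current account + net valuation change = 228 + 62 = 290
End-of-year NIIP = 1981 + 290 = 2271

2271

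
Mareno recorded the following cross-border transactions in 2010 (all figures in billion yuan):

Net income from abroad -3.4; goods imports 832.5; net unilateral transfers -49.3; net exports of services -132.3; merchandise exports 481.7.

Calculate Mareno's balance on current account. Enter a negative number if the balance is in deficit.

-535.8

Goods balance = 481.7 - 832.5 = -350.8
Services balance = -132.3
Trade balance (goods + services) = -350.8 + (-132.3) = -483.1
Net primary income = -3.4
Net secondary income = -49.3
Current account = -483.1 + (-3.4) + (-49.3) = -535.8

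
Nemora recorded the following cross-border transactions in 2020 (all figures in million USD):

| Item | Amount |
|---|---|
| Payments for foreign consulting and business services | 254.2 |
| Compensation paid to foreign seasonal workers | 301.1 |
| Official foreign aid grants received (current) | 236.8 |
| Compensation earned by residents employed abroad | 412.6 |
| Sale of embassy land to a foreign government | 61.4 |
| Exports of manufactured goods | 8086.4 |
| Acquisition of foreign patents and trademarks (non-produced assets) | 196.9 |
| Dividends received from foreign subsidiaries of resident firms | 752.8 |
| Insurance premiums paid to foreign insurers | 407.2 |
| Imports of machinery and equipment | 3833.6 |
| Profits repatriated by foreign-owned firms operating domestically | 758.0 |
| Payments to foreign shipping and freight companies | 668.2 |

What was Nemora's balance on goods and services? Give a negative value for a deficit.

Goods: 8086.4 - 3833.6 = 4252.8
Services: -668.2 - 407.2 - 254.2 = -1329.6
Trade balance = 4252.8 + (-1329.6) = 2923.2
(Excluded from the trade balance — primary income: compensation paid to foreign seasonal workers 301.1, compensation earned by residents employed abroad 412.6, dividends received from foreign subsidiaries of resident firms 752.8, profits repatriated by foreign-owned firms operating domestically 758.0; secondary income: official foreign aid grants received (current) 236.8; capital account: sale of embassy land to a foreign government 61.4, acquisition of foreign patents and trademarks (non-produced assets) 196.9.)

2923.2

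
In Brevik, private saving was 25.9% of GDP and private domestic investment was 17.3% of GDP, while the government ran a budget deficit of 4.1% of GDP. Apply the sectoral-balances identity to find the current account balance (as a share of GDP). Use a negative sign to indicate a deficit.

By the sectoral-balances identity, CA = (S_private - I) + (T - G).
Private balance = 25.9 - 17.3 = 8.6
Government balance (T - G) = -4.1
CA = 8.6 + (-4.1) = 4.5

4.5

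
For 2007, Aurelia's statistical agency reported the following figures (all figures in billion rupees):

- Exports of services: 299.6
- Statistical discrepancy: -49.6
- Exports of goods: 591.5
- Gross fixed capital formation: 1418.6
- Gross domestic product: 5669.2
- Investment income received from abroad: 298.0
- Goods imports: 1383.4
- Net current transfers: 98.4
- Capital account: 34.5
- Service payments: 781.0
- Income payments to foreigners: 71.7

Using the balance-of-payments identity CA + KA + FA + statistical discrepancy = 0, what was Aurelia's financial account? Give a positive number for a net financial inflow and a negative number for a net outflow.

Goods balance = 591.5 - 1383.4 = -791.9
Services balance = 299.6 - 781.0 = -481.4
Trade balance (goods + services) = -791.9 + (-481.4) = -1273.3
Net primary income = 298.0 - 71.7 = 226.3
Net secondary income = 98.4
Current account = -1273.3 + 226.3 + 98.4 = -948.6
Financial account = -(-948.6 + 34.5 + (-49.6)) = 963.7

963.7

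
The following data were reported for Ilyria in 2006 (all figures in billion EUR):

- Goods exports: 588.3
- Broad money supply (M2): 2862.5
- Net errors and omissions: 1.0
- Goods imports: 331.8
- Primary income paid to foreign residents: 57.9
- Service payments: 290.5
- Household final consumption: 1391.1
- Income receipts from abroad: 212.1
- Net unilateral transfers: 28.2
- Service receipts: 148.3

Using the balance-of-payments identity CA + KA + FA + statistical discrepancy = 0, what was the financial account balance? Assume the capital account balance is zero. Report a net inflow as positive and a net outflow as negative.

-297.7

Goods balance = 588.3 - 331.8 = 256.5
Services balance = 148.3 - 290.5 = -142.2
Trade balance (goods + services) = 256.5 + (-142.2) = 114.3
Net primary income = 212.1 - 57.9 = 154.2
Net secondary income = 28.2
Current account = 114.3 + 154.2 + 28.2 = 296.7
Financial account = -(296.7 + 1.0) = -297.7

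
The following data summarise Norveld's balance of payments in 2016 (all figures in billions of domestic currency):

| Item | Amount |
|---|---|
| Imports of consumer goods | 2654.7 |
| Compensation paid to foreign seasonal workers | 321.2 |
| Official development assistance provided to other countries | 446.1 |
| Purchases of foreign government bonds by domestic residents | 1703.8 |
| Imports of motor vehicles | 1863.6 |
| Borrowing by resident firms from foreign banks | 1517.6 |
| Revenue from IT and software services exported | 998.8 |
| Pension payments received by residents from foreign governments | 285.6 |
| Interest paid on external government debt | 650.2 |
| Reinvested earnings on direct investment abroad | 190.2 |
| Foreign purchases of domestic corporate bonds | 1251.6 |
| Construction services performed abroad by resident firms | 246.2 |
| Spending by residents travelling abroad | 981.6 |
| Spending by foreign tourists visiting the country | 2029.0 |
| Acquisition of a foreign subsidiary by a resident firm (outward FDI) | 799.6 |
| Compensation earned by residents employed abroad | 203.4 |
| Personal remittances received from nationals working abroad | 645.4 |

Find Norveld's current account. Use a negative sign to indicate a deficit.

-2318.8

Goods: -2654.7 - 1863.6 = -4518.3
Services: 2029.0 + 998.8 - 981.6 + 246.2 = 2292.4
Primary income: -650.2 - 321.2 + 190.2 + 203.4 = -577.8
Secondary income: 645.4 + 285.6 - 446.1 = 484.9
Current account = (-4518.3) + 2292.4 + (-577.8) + 484.9 = -2318.8
(Excluded from the current account — financial account: purchases of foreign government bonds by domestic residents 1703.8, borrowing by resident firms from foreign banks 1517.6, foreign purchases of domestic corporate bonds 1251.6, acquisition of a foreign subsidiary by a resident firm (outward FDI) 799.6.)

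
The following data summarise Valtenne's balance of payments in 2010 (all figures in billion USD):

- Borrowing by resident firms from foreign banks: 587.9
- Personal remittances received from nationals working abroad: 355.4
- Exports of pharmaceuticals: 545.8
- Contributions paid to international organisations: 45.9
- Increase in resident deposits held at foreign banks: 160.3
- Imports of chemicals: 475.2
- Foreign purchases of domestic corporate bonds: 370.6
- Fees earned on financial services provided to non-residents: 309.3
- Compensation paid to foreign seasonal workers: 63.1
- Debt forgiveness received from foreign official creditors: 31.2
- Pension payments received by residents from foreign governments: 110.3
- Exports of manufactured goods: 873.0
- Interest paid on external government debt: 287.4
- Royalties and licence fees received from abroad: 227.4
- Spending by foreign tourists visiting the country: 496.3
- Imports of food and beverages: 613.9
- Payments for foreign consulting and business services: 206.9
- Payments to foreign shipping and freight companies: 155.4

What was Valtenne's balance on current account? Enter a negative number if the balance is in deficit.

1069.7

Goods: -475.2 - 613.9 + 873.0 + 545.8 = 329.7
Services: -155.4 + 227.4 + 309.3 + 496.3 - 206.9 = 670.7
Primary income: -287.4 - 63.1 = -350.5
Secondary income: 355.4 - 45.9 + 110.3 = 419.8
Current account = 329.7 + 670.7 + (-350.5) + 419.8 = 1069.7
(Excluded from the current account — financial account: borrowing by resident firms from foreign banks 587.9, increase in resident deposits held at foreign banks 160.3, foreign purchases of domestic corporate bonds 370.6; capital account: debt forgiveness received from foreign official creditors 31.2.)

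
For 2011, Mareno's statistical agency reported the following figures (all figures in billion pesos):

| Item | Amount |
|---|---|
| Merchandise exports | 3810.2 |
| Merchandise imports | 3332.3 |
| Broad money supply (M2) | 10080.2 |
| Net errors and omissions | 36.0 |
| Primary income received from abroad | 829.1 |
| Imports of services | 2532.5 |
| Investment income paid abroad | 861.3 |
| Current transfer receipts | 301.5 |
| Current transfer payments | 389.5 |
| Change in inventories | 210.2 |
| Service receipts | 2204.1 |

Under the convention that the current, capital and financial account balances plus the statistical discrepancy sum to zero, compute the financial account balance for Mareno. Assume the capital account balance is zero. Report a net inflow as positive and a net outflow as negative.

-65.3

Goods balance = 3810.2 - 3332.3 = 477.9
Services balance = 2204.1 - 2532.5 = -328.4
Trade balance (goods + services) = 477.9 + (-328.4) = 149.5
Net primary income = 829.1 - 861.3 = -32.2
Net secondary income = 301.5 - 389.5 = -88.0
Current account = 149.5 + (-32.2) + (-88.0) = 29.3
Financial account = -(29.3 + 36.0) = -65.3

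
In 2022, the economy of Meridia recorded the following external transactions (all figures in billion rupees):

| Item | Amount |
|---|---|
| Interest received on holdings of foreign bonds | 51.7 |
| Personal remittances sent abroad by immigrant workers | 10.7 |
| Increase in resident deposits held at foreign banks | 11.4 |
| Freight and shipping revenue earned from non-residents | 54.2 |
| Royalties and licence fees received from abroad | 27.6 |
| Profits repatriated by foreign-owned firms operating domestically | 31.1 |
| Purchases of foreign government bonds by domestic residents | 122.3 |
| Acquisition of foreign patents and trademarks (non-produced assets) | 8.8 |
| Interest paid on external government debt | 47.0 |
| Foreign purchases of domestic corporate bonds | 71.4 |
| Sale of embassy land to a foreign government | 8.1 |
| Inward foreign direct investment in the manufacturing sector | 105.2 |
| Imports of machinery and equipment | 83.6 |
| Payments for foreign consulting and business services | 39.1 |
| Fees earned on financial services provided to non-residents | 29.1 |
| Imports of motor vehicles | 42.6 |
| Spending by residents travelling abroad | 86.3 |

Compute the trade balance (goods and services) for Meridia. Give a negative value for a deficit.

Goods: -42.6 - 83.6 = -126.2
Services: 29.1 + 54.2 - 86.3 + 27.6 - 39.1 = -14.5
Trade balance = -126.2 + (-14.5) = -140.7
(Excluded from the trade balance — primary income: interest received on holdings of foreign bonds 51.7, profits repatriated by foreign-owned firms operating domestically 31.1, interest paid on external government debt 47.0; secondary income: personal remittances sent abroad by immigrant workers 10.7; financial account: increase in resident deposits held at foreign banks 11.4, purchases of foreign government bonds by domestic residents 122.3, foreign purchases of domestic corporate bonds 71.4, inward foreign direct investment in the manufacturing sector 105.2; capital account: acquisition of foreign patents and trademarks (non-produced assets) 8.8, sale of embassy land to a foreign government 8.1.)

-140.7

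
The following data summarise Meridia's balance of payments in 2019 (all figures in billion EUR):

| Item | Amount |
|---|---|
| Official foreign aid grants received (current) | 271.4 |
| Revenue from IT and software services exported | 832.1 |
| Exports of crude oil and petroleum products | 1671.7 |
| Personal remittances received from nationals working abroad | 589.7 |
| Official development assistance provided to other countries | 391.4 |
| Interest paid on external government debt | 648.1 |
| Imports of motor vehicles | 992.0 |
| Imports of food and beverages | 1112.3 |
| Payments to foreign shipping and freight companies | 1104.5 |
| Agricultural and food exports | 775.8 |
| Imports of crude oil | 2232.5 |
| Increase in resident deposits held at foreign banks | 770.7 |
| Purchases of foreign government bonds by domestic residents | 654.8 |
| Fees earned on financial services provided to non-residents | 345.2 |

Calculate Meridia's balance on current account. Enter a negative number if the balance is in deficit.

-1994.9

Goods: -2232.5 - 992.0 + 775.8 - 1112.3 + 1671.7 = -1889.3
Services: 345.2 + 832.1 - 1104.5 = 72.8
Primary income: -648.1
Secondary income: 271.4 - 391.4 + 589.7 = 469.7
Current account = (-1889.3) + 72.8 + (-648.1) + 469.7 = -1994.9
(Excluded from the current account — financial account: increase in resident deposits held at foreign banks 770.7, purchases of foreign government bonds by domestic residents 654.8.)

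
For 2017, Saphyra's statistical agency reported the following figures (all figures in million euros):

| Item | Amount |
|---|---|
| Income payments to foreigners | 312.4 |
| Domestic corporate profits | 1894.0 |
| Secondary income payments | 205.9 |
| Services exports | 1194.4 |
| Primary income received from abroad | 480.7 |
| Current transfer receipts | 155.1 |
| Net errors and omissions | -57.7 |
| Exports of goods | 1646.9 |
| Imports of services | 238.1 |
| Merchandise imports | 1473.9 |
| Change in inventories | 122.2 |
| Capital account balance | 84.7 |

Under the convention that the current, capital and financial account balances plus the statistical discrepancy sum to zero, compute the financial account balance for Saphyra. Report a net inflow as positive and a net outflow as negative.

Goods balance = 1646.9 - 1473.9 = 173.0
Services balance = 1194.4 - 238.1 = 956.3
Trade balance (goods + services) = 173.0 + 956.3 = 1129.3
Net primary income = 480.7 - 312.4 = 168.3
Net secondary income = 155.1 - 205.9 = -50.8
Current account = 1129.3 + 168.3 + (-50.8) = 1246.8
Financial account = -(1246.8 + 84.7 + (-57.7)) = -1273.8

-1273.8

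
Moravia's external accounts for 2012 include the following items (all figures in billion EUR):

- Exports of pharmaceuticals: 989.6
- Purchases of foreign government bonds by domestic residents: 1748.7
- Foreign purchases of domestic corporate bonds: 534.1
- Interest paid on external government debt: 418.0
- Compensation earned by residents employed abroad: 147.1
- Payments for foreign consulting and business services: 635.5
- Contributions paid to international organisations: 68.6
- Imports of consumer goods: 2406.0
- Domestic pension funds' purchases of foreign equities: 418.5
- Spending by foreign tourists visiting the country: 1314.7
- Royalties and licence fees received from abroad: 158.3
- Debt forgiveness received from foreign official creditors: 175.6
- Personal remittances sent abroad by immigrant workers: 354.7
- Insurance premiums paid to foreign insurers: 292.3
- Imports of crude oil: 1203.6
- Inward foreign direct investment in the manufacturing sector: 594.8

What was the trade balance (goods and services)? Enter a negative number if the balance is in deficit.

-2074.8

Goods: 989.6 - 2406.0 - 1203.6 = -2620.0
Services: 1314.7 - 635.5 + 158.3 - 292.3 = 545.2
Trade balance = -2620.0 + 545.2 = -2074.8
(Excluded from the trade balance — financial account: purchases of foreign government bonds by domestic residents 1748.7, foreign purchases of domestic corporate bonds 534.1, domestic pension funds' purchases of foreign equities 418.5, inward foreign direct investment in the manufacturing sector 594.8; primary income: interest paid on external government debt 418.0, compensation earned by residents employed abroad 147.1; secondary income: contributions paid to international organisations 68.6, personal remittances sent abroad by immigrant workers 354.7; capital account: debt forgiveness received from foreign official creditors 175.6.)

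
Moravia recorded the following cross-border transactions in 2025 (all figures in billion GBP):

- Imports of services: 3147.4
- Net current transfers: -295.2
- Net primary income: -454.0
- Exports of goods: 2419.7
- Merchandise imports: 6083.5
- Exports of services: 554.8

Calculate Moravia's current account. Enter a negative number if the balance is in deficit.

Goods balance = 2419.7 - 6083.5 = -3663.8
Services balance = 554.8 - 3147.4 = -2592.6
Trade balance (goods + services) = -3663.8 + (-2592.6) = -6256.4
Net primary income = -454.0
Net secondary income = -295.2
Current account = -6256.4 + (-454.0) + (-295.2) = -7005.6

-7005.6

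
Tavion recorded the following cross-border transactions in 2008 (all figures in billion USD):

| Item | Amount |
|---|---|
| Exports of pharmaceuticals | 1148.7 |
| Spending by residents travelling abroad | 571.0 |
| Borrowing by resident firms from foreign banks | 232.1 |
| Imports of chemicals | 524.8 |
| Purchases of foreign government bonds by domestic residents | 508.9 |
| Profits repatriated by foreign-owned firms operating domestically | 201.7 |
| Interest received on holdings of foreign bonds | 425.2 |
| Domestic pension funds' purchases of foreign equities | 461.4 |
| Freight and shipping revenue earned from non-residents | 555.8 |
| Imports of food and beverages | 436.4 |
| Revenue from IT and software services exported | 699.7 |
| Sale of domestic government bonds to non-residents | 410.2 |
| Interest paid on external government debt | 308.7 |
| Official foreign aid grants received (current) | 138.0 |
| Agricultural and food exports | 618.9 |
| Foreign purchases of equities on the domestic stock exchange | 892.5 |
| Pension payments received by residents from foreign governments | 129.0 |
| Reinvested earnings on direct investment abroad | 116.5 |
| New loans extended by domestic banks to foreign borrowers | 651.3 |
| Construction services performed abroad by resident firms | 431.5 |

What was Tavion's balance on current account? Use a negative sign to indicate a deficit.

Goods: -436.4 + 618.9 - 524.8 + 1148.7 = 806.4
Services: 555.8 - 571.0 + 699.7 + 431.5 = 1116.0
Primary income: 116.5 - 201.7 - 308.7 + 425.2 = 31.3
Secondary income: 138.0 + 129.0 = 267.0
Current account = 806.4 + 1116.0 + 31.3 + 267.0 = 2220.7
(Excluded from the current account — financial account: borrowing by resident firms from foreign banks 232.1, purchases of foreign government bonds by domestic residents 508.9, domestic pension funds' purchases of foreign equities 461.4, sale of domestic government bonds to non-residents 410.2, foreign purchases of equities on the domestic stock exchange 892.5, new loans extended by domestic banks to foreign borrowers 651.3.)

2220.7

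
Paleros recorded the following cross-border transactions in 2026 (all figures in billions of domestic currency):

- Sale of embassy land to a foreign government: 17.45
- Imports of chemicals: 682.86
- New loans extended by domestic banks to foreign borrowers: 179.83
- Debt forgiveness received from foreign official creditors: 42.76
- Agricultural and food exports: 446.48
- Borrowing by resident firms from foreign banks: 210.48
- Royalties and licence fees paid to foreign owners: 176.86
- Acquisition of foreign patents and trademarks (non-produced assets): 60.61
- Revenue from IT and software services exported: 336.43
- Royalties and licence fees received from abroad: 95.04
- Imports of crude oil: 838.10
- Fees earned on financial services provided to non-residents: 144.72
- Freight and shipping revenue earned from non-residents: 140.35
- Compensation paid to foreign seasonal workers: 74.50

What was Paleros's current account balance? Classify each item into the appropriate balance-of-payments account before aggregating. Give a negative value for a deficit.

-609.30

Goods: -682.86 + 446.48 - 838.10 = -1074.48
Services: 336.43 - 176.86 + 144.72 + 95.04 + 140.35 = 539.68
Primary income: -74.50
Current account = (-1074.48) + 539.68 + (-74.50) = -609.30
(Excluded from the current account — capital account: sale of embassy land to a foreign government 17.45, debt forgiveness received from foreign official creditors 42.76, acquisition of foreign patents and trademarks (non-produced assets) 60.61; financial account: new loans extended by domestic banks to foreign borrowers 179.83, borrowing by resident firms from foreign banks 210.48.)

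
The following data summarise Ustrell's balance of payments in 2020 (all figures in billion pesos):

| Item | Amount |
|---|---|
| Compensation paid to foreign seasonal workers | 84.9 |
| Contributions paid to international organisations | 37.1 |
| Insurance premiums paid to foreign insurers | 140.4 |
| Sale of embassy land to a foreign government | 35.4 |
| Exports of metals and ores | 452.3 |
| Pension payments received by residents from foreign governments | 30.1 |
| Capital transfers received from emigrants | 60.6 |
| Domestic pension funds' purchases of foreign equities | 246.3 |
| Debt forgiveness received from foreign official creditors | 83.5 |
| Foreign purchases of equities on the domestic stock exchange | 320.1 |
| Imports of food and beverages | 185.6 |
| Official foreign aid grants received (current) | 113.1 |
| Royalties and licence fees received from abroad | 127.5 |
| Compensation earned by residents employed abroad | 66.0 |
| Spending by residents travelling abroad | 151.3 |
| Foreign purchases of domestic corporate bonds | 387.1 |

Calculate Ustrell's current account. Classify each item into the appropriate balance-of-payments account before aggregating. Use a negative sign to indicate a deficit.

Goods: 452.3 - 185.6 = 266.7
Services: -151.3 + 127.5 - 140.4 = -164.2
Primary income: 66.0 - 84.9 = -18.9
Secondary income: 113.1 + 30.1 - 37.1 = 106.1
Current account = 266.7 + (-164.2) + (-18.9) + 106.1 = 189.7
(Excluded from the current account — capital account: sale of embassy land to a foreign government 35.4, capital transfers received from emigrants 60.6, debt forgiveness received from foreign official creditors 83.5; financial account: domestic pension funds' purchases of foreign equities 246.3, foreign purchases of equities on the domestic stock exchange 320.1, foreign purchases of domestic corporate bonds 387.1.)

189.7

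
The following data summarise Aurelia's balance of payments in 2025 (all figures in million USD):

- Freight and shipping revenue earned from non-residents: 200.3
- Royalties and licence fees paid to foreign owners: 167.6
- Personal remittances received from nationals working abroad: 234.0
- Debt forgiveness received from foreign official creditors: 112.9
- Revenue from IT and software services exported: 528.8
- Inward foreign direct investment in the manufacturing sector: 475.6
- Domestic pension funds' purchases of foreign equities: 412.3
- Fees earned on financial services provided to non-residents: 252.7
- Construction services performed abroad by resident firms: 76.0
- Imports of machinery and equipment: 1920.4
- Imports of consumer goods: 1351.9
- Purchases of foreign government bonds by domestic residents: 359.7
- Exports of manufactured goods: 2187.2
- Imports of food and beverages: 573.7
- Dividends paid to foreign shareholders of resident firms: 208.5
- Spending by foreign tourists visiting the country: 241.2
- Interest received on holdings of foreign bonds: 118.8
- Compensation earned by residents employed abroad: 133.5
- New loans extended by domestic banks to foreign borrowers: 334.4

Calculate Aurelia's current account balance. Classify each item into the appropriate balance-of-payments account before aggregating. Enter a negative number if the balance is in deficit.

-249.6

Goods: -1351.9 - 1920.4 + 2187.2 - 573.7 = -1658.8
Services: 76.0 + 200.3 - 167.6 + 241.2 + 528.8 + 252.7 = 1131.4
Primary income: 133.5 + 118.8 - 208.5 = 43.8
Secondary income: 234.0
Current account = (-1658.8) + 1131.4 + 43.8 + 234.0 = -249.6
(Excluded from the current account — capital account: debt forgiveness received from foreign official creditors 112.9; financial account: inward foreign direct investment in the manufacturing sector 475.6, domestic pension funds' purchases of foreign equities 412.3, purchases of foreign government bonds by domestic residents 359.7, new loans extended by domestic banks to foreign borrowers 334.4.)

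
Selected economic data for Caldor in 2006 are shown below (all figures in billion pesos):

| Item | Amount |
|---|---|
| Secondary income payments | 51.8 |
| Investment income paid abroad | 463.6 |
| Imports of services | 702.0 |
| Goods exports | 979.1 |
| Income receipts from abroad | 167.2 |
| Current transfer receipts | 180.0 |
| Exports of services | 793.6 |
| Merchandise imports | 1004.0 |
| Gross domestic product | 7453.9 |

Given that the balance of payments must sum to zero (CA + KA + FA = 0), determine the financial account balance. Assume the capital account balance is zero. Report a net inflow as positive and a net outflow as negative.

Goods balance = 979.1 - 1004.0 = -24.9
Services balance = 793.6 - 702.0 = 91.6
Trade balance (goods + services) = -24.9 + 91.6 = 66.7
Net primary income = 167.2 - 463.6 = -296.4
Net secondary income = 180.0 - 51.8 = 128.2
Current account = 66.7 + (-296.4) + 128.2 = -101.5
Financial account = -(-101.5) = 101.5

101.5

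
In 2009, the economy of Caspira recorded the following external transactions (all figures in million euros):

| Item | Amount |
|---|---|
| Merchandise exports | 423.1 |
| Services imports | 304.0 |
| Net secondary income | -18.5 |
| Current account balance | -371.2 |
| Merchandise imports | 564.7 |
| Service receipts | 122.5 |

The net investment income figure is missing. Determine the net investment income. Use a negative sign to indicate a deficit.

-29.6

Current account = goods balance + services balance + net primary income + net secondary income
Sum of the known components = -341.6
Net investment income = CA - (known components) = -371.2 - (-341.6) = -29.6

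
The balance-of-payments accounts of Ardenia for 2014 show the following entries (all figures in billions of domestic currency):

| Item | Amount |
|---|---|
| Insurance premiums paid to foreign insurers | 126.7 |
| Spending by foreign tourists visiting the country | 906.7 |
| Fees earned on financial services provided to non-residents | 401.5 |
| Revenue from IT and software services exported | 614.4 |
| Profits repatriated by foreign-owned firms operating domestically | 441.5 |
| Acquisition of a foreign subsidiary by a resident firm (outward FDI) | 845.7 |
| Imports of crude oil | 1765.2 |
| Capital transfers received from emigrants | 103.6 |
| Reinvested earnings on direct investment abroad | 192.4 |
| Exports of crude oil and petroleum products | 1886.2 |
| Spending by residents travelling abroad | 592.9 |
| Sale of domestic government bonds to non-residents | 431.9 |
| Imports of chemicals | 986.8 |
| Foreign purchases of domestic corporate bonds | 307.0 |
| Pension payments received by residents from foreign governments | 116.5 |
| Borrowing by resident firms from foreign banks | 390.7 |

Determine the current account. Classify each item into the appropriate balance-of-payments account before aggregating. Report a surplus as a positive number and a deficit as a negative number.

Goods: -986.8 - 1765.2 + 1886.2 = -865.8
Services: -592.9 - 126.7 + 906.7 + 401.5 + 614.4 = 1203.0
Primary income: -441.5 + 192.4 = -249.1
Secondary income: 116.5
Current account = (-865.8) + 1203.0 + (-249.1) + 116.5 = 204.6
(Excluded from the current account — financial account: acquisition of a foreign subsidiary by a resident firm (outward FDI) 845.7, sale of domestic government bonds to non-residents 431.9, foreign purchases of domestic corporate bonds 307.0, borrowing by resident firms from foreign banks 390.7; capital account: capital transfers received from emigrants 103.6.)

204.6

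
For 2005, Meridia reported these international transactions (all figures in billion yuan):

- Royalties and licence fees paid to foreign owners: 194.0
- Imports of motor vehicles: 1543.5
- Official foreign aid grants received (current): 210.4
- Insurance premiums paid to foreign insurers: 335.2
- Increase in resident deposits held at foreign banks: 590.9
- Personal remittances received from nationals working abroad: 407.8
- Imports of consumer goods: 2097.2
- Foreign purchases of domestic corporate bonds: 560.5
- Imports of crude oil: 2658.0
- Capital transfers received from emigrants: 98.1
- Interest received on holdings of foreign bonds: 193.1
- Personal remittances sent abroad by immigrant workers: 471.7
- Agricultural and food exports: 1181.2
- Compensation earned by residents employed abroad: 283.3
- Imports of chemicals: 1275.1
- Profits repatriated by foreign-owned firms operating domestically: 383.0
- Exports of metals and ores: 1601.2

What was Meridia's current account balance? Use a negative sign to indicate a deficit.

Goods: -1543.5 + 1601.2 + 1181.2 - 1275.1 - 2658.0 - 2097.2 = -4791.4
Services: -194.0 - 335.2 = -529.2
Primary income: 193.1 + 283.3 - 383.0 = 93.4
Secondary income: -471.7 + 407.8 + 210.4 = 146.5
Current account = (-4791.4) + (-529.2) + 93.4 + 146.5 = -5080.7
(Excluded from the current account — financial account: increase in resident deposits held at foreign banks 590.9, foreign purchases of domestic corporate bonds 560.5; capital account: capital transfers received from emigrants 98.1.)

-5080.7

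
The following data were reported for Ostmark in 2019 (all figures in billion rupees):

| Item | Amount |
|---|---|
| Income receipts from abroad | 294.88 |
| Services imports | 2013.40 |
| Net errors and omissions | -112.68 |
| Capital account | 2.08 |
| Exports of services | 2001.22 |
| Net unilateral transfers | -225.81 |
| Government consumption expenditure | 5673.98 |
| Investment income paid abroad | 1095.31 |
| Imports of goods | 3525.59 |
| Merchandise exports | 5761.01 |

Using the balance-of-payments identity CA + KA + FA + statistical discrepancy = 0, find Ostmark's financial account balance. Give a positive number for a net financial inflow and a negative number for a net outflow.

-1086.40

Goods balance = 5761.01 - 3525.59 = 2235.42
Services balance = 2001.22 - 2013.40 = -12.18
Trade balance (goods + services) = 2235.42 + (-12.18) = 2223.24
Net primary income = 294.88 - 1095.31 = -800.43
Net secondary income = -225.81
Current account = 2223.24 + (-800.43) + (-225.81) = 1197.00
Financial account = -(1197.00 + 2.08 + (-112.68)) = -1086.40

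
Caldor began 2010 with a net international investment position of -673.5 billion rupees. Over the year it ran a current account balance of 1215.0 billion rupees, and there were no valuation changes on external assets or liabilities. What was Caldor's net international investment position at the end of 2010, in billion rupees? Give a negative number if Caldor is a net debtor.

With no valuation effects, change in NIIP = current account = 1215.0
End-of-year NIIP = -673.5 + 1215.0 = 541.5

541.5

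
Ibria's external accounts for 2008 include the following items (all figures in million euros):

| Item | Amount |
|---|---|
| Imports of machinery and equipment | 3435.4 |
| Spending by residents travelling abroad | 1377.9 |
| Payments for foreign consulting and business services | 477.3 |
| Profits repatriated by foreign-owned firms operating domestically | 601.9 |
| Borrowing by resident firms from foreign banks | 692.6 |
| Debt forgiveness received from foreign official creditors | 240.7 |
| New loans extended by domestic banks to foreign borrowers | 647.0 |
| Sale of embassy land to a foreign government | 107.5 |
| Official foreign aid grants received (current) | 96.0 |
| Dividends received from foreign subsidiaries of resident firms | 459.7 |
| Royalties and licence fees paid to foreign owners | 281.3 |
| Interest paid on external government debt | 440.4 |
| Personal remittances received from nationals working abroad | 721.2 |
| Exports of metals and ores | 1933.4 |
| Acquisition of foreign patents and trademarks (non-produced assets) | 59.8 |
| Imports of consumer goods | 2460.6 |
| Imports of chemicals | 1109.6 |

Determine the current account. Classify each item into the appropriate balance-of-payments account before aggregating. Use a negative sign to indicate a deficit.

Goods: 1933.4 - 3435.4 - 1109.6 - 2460.6 = -5072.2
Services: -1377.9 - 477.3 - 281.3 = -2136.5
Primary income: 459.7 - 601.9 - 440.4 = -582.6
Secondary income: 96.0 + 721.2 = 817.2
Current account = (-5072.2) + (-2136.5) + (-582.6) + 817.2 = -6974.1
(Excluded from the current account — financial account: borrowing by resident firms from foreign banks 692.6, new loans extended by domestic banks to foreign borrowers 647.0; capital account: debt forgiveness received from foreign official creditors 240.7, sale of embassy land to a foreign government 107.5, acquisition of foreign patents and trademarks (non-produced assets) 59.8.)

-6974.1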